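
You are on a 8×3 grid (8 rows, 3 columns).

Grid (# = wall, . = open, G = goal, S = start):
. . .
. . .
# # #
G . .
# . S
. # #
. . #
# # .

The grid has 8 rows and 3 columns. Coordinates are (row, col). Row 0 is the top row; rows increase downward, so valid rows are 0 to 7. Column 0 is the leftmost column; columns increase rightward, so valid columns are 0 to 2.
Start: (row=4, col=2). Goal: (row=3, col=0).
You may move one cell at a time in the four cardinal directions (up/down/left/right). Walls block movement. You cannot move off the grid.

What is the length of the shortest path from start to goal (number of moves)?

BFS from (row=4, col=2) until reaching (row=3, col=0):
  Distance 0: (row=4, col=2)
  Distance 1: (row=3, col=2), (row=4, col=1)
  Distance 2: (row=3, col=1)
  Distance 3: (row=3, col=0)  <- goal reached here
One shortest path (3 moves): (row=4, col=2) -> (row=4, col=1) -> (row=3, col=1) -> (row=3, col=0)

Answer: Shortest path length: 3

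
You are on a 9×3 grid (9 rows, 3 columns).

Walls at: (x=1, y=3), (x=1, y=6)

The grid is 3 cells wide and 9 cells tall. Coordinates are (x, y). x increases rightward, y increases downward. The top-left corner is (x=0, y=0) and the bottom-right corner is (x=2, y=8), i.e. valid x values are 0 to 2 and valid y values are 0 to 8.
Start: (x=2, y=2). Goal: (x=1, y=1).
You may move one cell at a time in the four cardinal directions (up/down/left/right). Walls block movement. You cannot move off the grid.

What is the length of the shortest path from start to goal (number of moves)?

BFS from (x=2, y=2) until reaching (x=1, y=1):
  Distance 0: (x=2, y=2)
  Distance 1: (x=2, y=1), (x=1, y=2), (x=2, y=3)
  Distance 2: (x=2, y=0), (x=1, y=1), (x=0, y=2), (x=2, y=4)  <- goal reached here
One shortest path (2 moves): (x=2, y=2) -> (x=1, y=2) -> (x=1, y=1)

Answer: Shortest path length: 2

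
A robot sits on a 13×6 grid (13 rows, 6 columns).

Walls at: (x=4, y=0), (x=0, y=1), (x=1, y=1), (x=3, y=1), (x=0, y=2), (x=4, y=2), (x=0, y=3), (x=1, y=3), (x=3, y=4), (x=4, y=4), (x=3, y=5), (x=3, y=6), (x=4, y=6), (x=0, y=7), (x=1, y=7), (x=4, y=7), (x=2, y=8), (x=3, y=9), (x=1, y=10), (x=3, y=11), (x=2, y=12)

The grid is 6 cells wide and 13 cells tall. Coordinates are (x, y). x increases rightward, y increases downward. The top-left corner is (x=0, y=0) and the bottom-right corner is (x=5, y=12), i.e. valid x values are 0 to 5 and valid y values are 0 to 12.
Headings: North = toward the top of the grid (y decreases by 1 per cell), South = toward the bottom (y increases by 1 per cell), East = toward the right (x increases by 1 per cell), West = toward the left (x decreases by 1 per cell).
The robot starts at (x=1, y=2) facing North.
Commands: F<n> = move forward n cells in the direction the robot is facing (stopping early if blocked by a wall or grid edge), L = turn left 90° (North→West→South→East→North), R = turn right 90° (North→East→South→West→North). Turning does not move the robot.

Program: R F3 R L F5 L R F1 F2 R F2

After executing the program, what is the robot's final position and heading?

Answer: Final position: (x=3, y=3), facing South

Derivation:
Start: (x=1, y=2), facing North
  R: turn right, now facing East
  F3: move forward 2/3 (blocked), now at (x=3, y=2)
  R: turn right, now facing South
  L: turn left, now facing East
  F5: move forward 0/5 (blocked), now at (x=3, y=2)
  L: turn left, now facing North
  R: turn right, now facing East
  F1: move forward 0/1 (blocked), now at (x=3, y=2)
  F2: move forward 0/2 (blocked), now at (x=3, y=2)
  R: turn right, now facing South
  F2: move forward 1/2 (blocked), now at (x=3, y=3)
Final: (x=3, y=3), facing South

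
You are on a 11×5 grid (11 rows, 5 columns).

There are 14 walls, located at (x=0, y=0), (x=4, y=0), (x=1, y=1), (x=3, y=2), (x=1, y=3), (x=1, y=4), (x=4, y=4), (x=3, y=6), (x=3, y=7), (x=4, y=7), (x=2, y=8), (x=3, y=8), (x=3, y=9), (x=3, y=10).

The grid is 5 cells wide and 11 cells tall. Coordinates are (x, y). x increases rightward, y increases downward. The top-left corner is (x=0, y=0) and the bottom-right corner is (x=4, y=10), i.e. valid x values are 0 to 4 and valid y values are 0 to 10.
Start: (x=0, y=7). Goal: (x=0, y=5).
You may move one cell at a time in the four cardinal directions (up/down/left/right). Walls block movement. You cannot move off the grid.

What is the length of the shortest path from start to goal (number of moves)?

Answer: Shortest path length: 2

Derivation:
BFS from (x=0, y=7) until reaching (x=0, y=5):
  Distance 0: (x=0, y=7)
  Distance 1: (x=0, y=6), (x=1, y=7), (x=0, y=8)
  Distance 2: (x=0, y=5), (x=1, y=6), (x=2, y=7), (x=1, y=8), (x=0, y=9)  <- goal reached here
One shortest path (2 moves): (x=0, y=7) -> (x=0, y=6) -> (x=0, y=5)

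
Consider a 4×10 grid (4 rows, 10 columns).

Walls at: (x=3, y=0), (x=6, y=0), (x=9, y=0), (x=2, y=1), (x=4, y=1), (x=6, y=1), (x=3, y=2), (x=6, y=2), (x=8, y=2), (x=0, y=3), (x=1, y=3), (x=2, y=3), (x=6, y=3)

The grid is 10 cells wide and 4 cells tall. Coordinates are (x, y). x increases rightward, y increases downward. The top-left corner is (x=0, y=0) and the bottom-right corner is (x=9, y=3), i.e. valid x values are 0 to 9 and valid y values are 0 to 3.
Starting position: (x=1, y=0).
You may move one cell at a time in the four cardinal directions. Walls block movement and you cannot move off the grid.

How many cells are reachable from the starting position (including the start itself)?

Answer: Reachable cells: 8

Derivation:
BFS flood-fill from (x=1, y=0):
  Distance 0: (x=1, y=0)
  Distance 1: (x=0, y=0), (x=2, y=0), (x=1, y=1)
  Distance 2: (x=0, y=1), (x=1, y=2)
  Distance 3: (x=0, y=2), (x=2, y=2)
Total reachable: 8 (grid has 27 open cells total)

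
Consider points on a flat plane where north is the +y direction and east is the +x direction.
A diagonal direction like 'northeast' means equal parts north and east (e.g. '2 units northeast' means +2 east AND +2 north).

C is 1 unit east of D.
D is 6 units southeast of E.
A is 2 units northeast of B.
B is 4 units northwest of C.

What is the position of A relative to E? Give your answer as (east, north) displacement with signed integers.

Place E at the origin (east=0, north=0).
  D is 6 units southeast of E: delta (east=+6, north=-6); D at (east=6, north=-6).
  C is 1 unit east of D: delta (east=+1, north=+0); C at (east=7, north=-6).
  B is 4 units northwest of C: delta (east=-4, north=+4); B at (east=3, north=-2).
  A is 2 units northeast of B: delta (east=+2, north=+2); A at (east=5, north=0).
Therefore A relative to E: (east=5, north=0).

Answer: A is at (east=5, north=0) relative to E.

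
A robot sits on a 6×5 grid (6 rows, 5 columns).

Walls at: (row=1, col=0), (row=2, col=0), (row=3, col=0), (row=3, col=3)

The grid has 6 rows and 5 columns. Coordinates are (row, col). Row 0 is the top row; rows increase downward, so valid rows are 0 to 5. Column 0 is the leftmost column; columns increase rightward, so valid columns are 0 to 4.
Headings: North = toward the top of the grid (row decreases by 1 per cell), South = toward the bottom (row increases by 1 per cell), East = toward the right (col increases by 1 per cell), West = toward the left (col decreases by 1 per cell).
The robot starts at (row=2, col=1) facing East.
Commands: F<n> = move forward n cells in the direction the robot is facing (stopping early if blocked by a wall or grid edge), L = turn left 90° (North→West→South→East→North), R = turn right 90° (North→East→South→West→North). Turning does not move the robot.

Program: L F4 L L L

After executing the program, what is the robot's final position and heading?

Start: (row=2, col=1), facing East
  L: turn left, now facing North
  F4: move forward 2/4 (blocked), now at (row=0, col=1)
  L: turn left, now facing West
  L: turn left, now facing South
  L: turn left, now facing East
Final: (row=0, col=1), facing East

Answer: Final position: (row=0, col=1), facing East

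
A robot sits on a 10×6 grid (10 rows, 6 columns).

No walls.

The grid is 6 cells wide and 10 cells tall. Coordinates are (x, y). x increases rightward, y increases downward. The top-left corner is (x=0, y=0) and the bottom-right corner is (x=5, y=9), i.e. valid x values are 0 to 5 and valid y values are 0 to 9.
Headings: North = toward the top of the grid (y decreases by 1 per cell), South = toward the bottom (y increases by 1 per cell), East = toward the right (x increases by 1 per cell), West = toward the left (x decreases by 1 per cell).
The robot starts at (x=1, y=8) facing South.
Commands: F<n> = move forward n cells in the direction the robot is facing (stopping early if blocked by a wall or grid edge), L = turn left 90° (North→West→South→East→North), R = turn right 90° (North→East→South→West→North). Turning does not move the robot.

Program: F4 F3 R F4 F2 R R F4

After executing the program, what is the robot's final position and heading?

Start: (x=1, y=8), facing South
  F4: move forward 1/4 (blocked), now at (x=1, y=9)
  F3: move forward 0/3 (blocked), now at (x=1, y=9)
  R: turn right, now facing West
  F4: move forward 1/4 (blocked), now at (x=0, y=9)
  F2: move forward 0/2 (blocked), now at (x=0, y=9)
  R: turn right, now facing North
  R: turn right, now facing East
  F4: move forward 4, now at (x=4, y=9)
Final: (x=4, y=9), facing East

Answer: Final position: (x=4, y=9), facing East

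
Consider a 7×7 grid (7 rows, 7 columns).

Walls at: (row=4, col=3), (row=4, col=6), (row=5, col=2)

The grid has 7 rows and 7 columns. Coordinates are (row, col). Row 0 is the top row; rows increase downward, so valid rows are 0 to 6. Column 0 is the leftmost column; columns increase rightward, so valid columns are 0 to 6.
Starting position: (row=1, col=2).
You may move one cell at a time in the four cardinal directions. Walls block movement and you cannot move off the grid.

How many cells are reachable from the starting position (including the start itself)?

Answer: Reachable cells: 46

Derivation:
BFS flood-fill from (row=1, col=2):
  Distance 0: (row=1, col=2)
  Distance 1: (row=0, col=2), (row=1, col=1), (row=1, col=3), (row=2, col=2)
  Distance 2: (row=0, col=1), (row=0, col=3), (row=1, col=0), (row=1, col=4), (row=2, col=1), (row=2, col=3), (row=3, col=2)
  Distance 3: (row=0, col=0), (row=0, col=4), (row=1, col=5), (row=2, col=0), (row=2, col=4), (row=3, col=1), (row=3, col=3), (row=4, col=2)
  Distance 4: (row=0, col=5), (row=1, col=6), (row=2, col=5), (row=3, col=0), (row=3, col=4), (row=4, col=1)
  Distance 5: (row=0, col=6), (row=2, col=6), (row=3, col=5), (row=4, col=0), (row=4, col=4), (row=5, col=1)
  Distance 6: (row=3, col=6), (row=4, col=5), (row=5, col=0), (row=5, col=4), (row=6, col=1)
  Distance 7: (row=5, col=3), (row=5, col=5), (row=6, col=0), (row=6, col=2), (row=6, col=4)
  Distance 8: (row=5, col=6), (row=6, col=3), (row=6, col=5)
  Distance 9: (row=6, col=6)
Total reachable: 46 (grid has 46 open cells total)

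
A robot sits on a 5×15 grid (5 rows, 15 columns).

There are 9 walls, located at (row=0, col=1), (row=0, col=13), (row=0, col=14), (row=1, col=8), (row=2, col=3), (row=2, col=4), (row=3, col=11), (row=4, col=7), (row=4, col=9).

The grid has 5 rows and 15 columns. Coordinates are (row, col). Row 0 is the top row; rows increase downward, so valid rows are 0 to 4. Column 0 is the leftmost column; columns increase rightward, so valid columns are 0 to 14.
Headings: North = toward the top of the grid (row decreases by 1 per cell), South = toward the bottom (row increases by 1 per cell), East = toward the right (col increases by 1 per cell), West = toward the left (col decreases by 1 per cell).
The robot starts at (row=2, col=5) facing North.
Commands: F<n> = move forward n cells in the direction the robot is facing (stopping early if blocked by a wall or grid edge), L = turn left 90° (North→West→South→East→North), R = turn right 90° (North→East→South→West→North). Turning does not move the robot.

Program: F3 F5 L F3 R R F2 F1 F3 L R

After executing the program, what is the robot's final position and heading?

Start: (row=2, col=5), facing North
  F3: move forward 2/3 (blocked), now at (row=0, col=5)
  F5: move forward 0/5 (blocked), now at (row=0, col=5)
  L: turn left, now facing West
  F3: move forward 3, now at (row=0, col=2)
  R: turn right, now facing North
  R: turn right, now facing East
  F2: move forward 2, now at (row=0, col=4)
  F1: move forward 1, now at (row=0, col=5)
  F3: move forward 3, now at (row=0, col=8)
  L: turn left, now facing North
  R: turn right, now facing East
Final: (row=0, col=8), facing East

Answer: Final position: (row=0, col=8), facing East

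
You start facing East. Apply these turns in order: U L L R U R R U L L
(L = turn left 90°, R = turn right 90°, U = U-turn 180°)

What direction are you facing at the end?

Start: East
  U (U-turn (180°)) -> West
  L (left (90° counter-clockwise)) -> South
  L (left (90° counter-clockwise)) -> East
  R (right (90° clockwise)) -> South
  U (U-turn (180°)) -> North
  R (right (90° clockwise)) -> East
  R (right (90° clockwise)) -> South
  U (U-turn (180°)) -> North
  L (left (90° counter-clockwise)) -> West
  L (left (90° counter-clockwise)) -> South
Final: South

Answer: Final heading: South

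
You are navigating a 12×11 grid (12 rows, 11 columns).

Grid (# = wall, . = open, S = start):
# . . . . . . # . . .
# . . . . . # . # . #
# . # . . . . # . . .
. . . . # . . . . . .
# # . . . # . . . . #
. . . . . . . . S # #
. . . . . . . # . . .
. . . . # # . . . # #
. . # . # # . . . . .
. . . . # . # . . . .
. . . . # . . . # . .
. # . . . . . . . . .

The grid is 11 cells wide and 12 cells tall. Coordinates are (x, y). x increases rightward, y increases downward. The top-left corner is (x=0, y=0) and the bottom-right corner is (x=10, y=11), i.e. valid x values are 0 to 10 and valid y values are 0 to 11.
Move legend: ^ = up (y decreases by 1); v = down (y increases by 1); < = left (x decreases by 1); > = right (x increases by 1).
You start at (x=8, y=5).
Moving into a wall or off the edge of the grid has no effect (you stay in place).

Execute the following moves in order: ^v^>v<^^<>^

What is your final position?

Start: (x=8, y=5)
  ^ (up): (x=8, y=5) -> (x=8, y=4)
  v (down): (x=8, y=4) -> (x=8, y=5)
  ^ (up): (x=8, y=5) -> (x=8, y=4)
  > (right): (x=8, y=4) -> (x=9, y=4)
  v (down): blocked, stay at (x=9, y=4)
  < (left): (x=9, y=4) -> (x=8, y=4)
  ^ (up): (x=8, y=4) -> (x=8, y=3)
  ^ (up): (x=8, y=3) -> (x=8, y=2)
  < (left): blocked, stay at (x=8, y=2)
  > (right): (x=8, y=2) -> (x=9, y=2)
  ^ (up): (x=9, y=2) -> (x=9, y=1)
Final: (x=9, y=1)

Answer: Final position: (x=9, y=1)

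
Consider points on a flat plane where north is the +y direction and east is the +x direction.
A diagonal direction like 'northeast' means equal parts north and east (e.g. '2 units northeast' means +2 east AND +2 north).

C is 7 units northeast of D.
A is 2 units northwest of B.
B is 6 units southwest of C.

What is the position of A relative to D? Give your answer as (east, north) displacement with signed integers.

Place D at the origin (east=0, north=0).
  C is 7 units northeast of D: delta (east=+7, north=+7); C at (east=7, north=7).
  B is 6 units southwest of C: delta (east=-6, north=-6); B at (east=1, north=1).
  A is 2 units northwest of B: delta (east=-2, north=+2); A at (east=-1, north=3).
Therefore A relative to D: (east=-1, north=3).

Answer: A is at (east=-1, north=3) relative to D.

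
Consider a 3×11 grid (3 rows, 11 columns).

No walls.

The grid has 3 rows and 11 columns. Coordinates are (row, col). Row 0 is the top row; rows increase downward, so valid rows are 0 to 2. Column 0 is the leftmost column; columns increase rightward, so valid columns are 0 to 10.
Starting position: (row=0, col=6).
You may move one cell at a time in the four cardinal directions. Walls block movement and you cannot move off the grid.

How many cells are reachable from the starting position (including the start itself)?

Answer: Reachable cells: 33

Derivation:
BFS flood-fill from (row=0, col=6):
  Distance 0: (row=0, col=6)
  Distance 1: (row=0, col=5), (row=0, col=7), (row=1, col=6)
  Distance 2: (row=0, col=4), (row=0, col=8), (row=1, col=5), (row=1, col=7), (row=2, col=6)
  Distance 3: (row=0, col=3), (row=0, col=9), (row=1, col=4), (row=1, col=8), (row=2, col=5), (row=2, col=7)
  Distance 4: (row=0, col=2), (row=0, col=10), (row=1, col=3), (row=1, col=9), (row=2, col=4), (row=2, col=8)
  Distance 5: (row=0, col=1), (row=1, col=2), (row=1, col=10), (row=2, col=3), (row=2, col=9)
  Distance 6: (row=0, col=0), (row=1, col=1), (row=2, col=2), (row=2, col=10)
  Distance 7: (row=1, col=0), (row=2, col=1)
  Distance 8: (row=2, col=0)
Total reachable: 33 (grid has 33 open cells total)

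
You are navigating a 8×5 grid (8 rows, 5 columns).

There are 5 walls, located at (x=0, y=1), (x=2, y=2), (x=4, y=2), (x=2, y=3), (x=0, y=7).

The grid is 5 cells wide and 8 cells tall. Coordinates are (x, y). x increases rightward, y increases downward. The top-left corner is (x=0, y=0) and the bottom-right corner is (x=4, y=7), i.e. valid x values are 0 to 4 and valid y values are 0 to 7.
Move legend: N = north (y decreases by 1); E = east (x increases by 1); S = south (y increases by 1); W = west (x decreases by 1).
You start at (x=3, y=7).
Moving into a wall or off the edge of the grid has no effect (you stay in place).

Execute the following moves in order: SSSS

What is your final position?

Start: (x=3, y=7)
  [×4]S (south): blocked, stay at (x=3, y=7)
Final: (x=3, y=7)

Answer: Final position: (x=3, y=7)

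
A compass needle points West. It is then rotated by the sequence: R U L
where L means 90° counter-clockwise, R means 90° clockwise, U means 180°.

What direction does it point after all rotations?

Answer: Final heading: East

Derivation:
Start: West
  R (right (90° clockwise)) -> North
  U (U-turn (180°)) -> South
  L (left (90° counter-clockwise)) -> East
Final: East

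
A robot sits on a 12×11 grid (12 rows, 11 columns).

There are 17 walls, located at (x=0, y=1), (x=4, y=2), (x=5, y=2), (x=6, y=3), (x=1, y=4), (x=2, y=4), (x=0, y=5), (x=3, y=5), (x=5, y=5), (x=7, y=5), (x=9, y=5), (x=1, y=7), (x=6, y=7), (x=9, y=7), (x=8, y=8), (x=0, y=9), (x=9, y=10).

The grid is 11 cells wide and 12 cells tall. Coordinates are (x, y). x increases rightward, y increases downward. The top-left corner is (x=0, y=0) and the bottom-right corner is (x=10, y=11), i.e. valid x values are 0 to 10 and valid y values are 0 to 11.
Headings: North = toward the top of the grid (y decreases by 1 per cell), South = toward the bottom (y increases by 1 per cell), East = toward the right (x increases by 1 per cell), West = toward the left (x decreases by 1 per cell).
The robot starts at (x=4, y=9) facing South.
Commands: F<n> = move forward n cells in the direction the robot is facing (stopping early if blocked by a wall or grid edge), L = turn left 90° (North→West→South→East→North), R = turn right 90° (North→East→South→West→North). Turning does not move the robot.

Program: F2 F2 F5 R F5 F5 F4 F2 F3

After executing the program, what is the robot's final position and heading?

Answer: Final position: (x=0, y=11), facing West

Derivation:
Start: (x=4, y=9), facing South
  F2: move forward 2, now at (x=4, y=11)
  F2: move forward 0/2 (blocked), now at (x=4, y=11)
  F5: move forward 0/5 (blocked), now at (x=4, y=11)
  R: turn right, now facing West
  F5: move forward 4/5 (blocked), now at (x=0, y=11)
  F5: move forward 0/5 (blocked), now at (x=0, y=11)
  F4: move forward 0/4 (blocked), now at (x=0, y=11)
  F2: move forward 0/2 (blocked), now at (x=0, y=11)
  F3: move forward 0/3 (blocked), now at (x=0, y=11)
Final: (x=0, y=11), facing West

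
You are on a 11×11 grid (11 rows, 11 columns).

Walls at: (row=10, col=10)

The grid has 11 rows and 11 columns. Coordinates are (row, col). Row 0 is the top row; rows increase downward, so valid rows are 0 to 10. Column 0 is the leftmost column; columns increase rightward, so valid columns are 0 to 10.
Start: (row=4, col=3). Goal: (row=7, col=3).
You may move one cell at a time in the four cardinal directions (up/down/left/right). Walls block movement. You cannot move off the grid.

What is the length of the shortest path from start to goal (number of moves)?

BFS from (row=4, col=3) until reaching (row=7, col=3):
  Distance 0: (row=4, col=3)
  Distance 1: (row=3, col=3), (row=4, col=2), (row=4, col=4), (row=5, col=3)
  Distance 2: (row=2, col=3), (row=3, col=2), (row=3, col=4), (row=4, col=1), (row=4, col=5), (row=5, col=2), (row=5, col=4), (row=6, col=3)
  Distance 3: (row=1, col=3), (row=2, col=2), (row=2, col=4), (row=3, col=1), (row=3, col=5), (row=4, col=0), (row=4, col=6), (row=5, col=1), (row=5, col=5), (row=6, col=2), (row=6, col=4), (row=7, col=3)  <- goal reached here
One shortest path (3 moves): (row=4, col=3) -> (row=5, col=3) -> (row=6, col=3) -> (row=7, col=3)

Answer: Shortest path length: 3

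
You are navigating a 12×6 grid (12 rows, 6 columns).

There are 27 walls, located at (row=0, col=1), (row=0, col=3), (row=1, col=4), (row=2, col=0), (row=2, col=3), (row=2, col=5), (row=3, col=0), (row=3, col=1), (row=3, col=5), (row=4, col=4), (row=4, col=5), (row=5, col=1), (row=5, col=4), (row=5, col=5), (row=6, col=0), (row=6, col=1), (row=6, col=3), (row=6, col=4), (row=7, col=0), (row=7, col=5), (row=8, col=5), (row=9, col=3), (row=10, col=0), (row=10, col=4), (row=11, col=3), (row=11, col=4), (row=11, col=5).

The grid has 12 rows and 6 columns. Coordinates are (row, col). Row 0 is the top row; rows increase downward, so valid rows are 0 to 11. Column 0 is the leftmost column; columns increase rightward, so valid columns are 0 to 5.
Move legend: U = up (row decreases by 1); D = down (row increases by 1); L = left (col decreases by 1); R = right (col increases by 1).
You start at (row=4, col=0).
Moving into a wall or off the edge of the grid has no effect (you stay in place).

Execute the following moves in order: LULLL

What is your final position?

Start: (row=4, col=0)
  L (left): blocked, stay at (row=4, col=0)
  U (up): blocked, stay at (row=4, col=0)
  [×3]L (left): blocked, stay at (row=4, col=0)
Final: (row=4, col=0)

Answer: Final position: (row=4, col=0)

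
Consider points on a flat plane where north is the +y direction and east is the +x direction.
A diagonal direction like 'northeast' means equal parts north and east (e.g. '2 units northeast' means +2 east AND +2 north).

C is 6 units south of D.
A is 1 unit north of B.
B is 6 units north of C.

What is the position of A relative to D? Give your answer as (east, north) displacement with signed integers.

Place D at the origin (east=0, north=0).
  C is 6 units south of D: delta (east=+0, north=-6); C at (east=0, north=-6).
  B is 6 units north of C: delta (east=+0, north=+6); B at (east=0, north=0).
  A is 1 unit north of B: delta (east=+0, north=+1); A at (east=0, north=1).
Therefore A relative to D: (east=0, north=1).

Answer: A is at (east=0, north=1) relative to D.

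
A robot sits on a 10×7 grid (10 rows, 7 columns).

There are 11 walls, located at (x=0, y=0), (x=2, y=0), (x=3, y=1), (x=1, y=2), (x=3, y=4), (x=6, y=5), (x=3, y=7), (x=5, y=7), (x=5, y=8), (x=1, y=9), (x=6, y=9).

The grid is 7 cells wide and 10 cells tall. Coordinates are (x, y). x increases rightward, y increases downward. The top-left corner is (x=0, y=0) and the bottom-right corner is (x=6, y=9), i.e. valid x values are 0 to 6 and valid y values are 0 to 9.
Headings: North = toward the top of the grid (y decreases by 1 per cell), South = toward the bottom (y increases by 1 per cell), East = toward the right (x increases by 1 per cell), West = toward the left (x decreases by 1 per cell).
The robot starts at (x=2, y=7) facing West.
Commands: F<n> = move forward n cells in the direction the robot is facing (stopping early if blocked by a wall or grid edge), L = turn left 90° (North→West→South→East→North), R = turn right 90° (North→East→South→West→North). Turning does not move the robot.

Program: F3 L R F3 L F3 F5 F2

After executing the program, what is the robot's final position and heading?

Start: (x=2, y=7), facing West
  F3: move forward 2/3 (blocked), now at (x=0, y=7)
  L: turn left, now facing South
  R: turn right, now facing West
  F3: move forward 0/3 (blocked), now at (x=0, y=7)
  L: turn left, now facing South
  F3: move forward 2/3 (blocked), now at (x=0, y=9)
  F5: move forward 0/5 (blocked), now at (x=0, y=9)
  F2: move forward 0/2 (blocked), now at (x=0, y=9)
Final: (x=0, y=9), facing South

Answer: Final position: (x=0, y=9), facing South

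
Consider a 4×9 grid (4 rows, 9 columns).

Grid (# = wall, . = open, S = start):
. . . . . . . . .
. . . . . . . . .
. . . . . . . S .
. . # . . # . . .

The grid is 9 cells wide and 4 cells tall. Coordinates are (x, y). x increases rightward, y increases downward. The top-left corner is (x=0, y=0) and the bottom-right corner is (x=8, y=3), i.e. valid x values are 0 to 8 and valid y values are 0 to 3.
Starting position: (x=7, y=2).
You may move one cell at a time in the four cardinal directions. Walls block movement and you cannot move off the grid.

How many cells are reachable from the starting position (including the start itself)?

Answer: Reachable cells: 34

Derivation:
BFS flood-fill from (x=7, y=2):
  Distance 0: (x=7, y=2)
  Distance 1: (x=7, y=1), (x=6, y=2), (x=8, y=2), (x=7, y=3)
  Distance 2: (x=7, y=0), (x=6, y=1), (x=8, y=1), (x=5, y=2), (x=6, y=3), (x=8, y=3)
  Distance 3: (x=6, y=0), (x=8, y=0), (x=5, y=1), (x=4, y=2)
  Distance 4: (x=5, y=0), (x=4, y=1), (x=3, y=2), (x=4, y=3)
  Distance 5: (x=4, y=0), (x=3, y=1), (x=2, y=2), (x=3, y=3)
  Distance 6: (x=3, y=0), (x=2, y=1), (x=1, y=2)
  Distance 7: (x=2, y=0), (x=1, y=1), (x=0, y=2), (x=1, y=3)
  Distance 8: (x=1, y=0), (x=0, y=1), (x=0, y=3)
  Distance 9: (x=0, y=0)
Total reachable: 34 (grid has 34 open cells total)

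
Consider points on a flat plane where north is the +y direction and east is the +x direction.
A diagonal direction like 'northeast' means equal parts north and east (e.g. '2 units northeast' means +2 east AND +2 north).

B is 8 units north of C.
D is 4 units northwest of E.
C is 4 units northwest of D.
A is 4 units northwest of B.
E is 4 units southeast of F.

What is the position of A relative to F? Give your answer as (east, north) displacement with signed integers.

Answer: A is at (east=-8, north=16) relative to F.

Derivation:
Place F at the origin (east=0, north=0).
  E is 4 units southeast of F: delta (east=+4, north=-4); E at (east=4, north=-4).
  D is 4 units northwest of E: delta (east=-4, north=+4); D at (east=0, north=0).
  C is 4 units northwest of D: delta (east=-4, north=+4); C at (east=-4, north=4).
  B is 8 units north of C: delta (east=+0, north=+8); B at (east=-4, north=12).
  A is 4 units northwest of B: delta (east=-4, north=+4); A at (east=-8, north=16).
Therefore A relative to F: (east=-8, north=16).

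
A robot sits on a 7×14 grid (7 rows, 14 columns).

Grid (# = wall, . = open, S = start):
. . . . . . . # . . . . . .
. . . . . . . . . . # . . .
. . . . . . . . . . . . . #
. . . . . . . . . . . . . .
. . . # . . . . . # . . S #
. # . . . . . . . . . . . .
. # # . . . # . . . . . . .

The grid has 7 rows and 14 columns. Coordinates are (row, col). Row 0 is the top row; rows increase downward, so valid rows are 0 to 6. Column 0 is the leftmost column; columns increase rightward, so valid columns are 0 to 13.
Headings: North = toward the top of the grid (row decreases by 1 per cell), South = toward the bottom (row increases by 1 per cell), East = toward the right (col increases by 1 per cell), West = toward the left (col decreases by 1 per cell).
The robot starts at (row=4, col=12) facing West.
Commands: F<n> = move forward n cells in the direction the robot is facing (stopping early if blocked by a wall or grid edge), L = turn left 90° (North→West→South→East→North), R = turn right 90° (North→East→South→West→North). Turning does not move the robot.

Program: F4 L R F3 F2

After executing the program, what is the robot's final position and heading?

Start: (row=4, col=12), facing West
  F4: move forward 2/4 (blocked), now at (row=4, col=10)
  L: turn left, now facing South
  R: turn right, now facing West
  F3: move forward 0/3 (blocked), now at (row=4, col=10)
  F2: move forward 0/2 (blocked), now at (row=4, col=10)
Final: (row=4, col=10), facing West

Answer: Final position: (row=4, col=10), facing West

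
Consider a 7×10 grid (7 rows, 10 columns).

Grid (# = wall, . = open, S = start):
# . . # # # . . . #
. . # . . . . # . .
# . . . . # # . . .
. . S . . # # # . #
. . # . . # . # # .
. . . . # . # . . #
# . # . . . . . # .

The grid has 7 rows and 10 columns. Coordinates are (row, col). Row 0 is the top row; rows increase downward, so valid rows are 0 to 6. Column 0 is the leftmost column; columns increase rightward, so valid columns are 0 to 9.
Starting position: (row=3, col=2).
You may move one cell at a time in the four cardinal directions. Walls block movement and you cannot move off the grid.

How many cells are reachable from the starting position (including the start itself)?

Answer: Reachable cells: 43

Derivation:
BFS flood-fill from (row=3, col=2):
  Distance 0: (row=3, col=2)
  Distance 1: (row=2, col=2), (row=3, col=1), (row=3, col=3)
  Distance 2: (row=2, col=1), (row=2, col=3), (row=3, col=0), (row=3, col=4), (row=4, col=1), (row=4, col=3)
  Distance 3: (row=1, col=1), (row=1, col=3), (row=2, col=4), (row=4, col=0), (row=4, col=4), (row=5, col=1), (row=5, col=3)
  Distance 4: (row=0, col=1), (row=1, col=0), (row=1, col=4), (row=5, col=0), (row=5, col=2), (row=6, col=1), (row=6, col=3)
  Distance 5: (row=0, col=2), (row=1, col=5), (row=6, col=4)
  Distance 6: (row=1, col=6), (row=6, col=5)
  Distance 7: (row=0, col=6), (row=5, col=5), (row=6, col=6)
  Distance 8: (row=0, col=7), (row=6, col=7)
  Distance 9: (row=0, col=8), (row=5, col=7)
  Distance 10: (row=1, col=8), (row=5, col=8)
  Distance 11: (row=1, col=9), (row=2, col=8)
  Distance 12: (row=2, col=7), (row=2, col=9), (row=3, col=8)
Total reachable: 43 (grid has 46 open cells total)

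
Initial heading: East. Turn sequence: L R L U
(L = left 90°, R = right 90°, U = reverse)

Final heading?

Answer: Final heading: South

Derivation:
Start: East
  L (left (90° counter-clockwise)) -> North
  R (right (90° clockwise)) -> East
  L (left (90° counter-clockwise)) -> North
  U (U-turn (180°)) -> South
Final: South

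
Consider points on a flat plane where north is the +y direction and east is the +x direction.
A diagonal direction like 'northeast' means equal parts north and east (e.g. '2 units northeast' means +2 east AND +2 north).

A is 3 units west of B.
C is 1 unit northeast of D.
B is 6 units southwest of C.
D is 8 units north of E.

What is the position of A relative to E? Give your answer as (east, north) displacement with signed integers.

Answer: A is at (east=-8, north=3) relative to E.

Derivation:
Place E at the origin (east=0, north=0).
  D is 8 units north of E: delta (east=+0, north=+8); D at (east=0, north=8).
  C is 1 unit northeast of D: delta (east=+1, north=+1); C at (east=1, north=9).
  B is 6 units southwest of C: delta (east=-6, north=-6); B at (east=-5, north=3).
  A is 3 units west of B: delta (east=-3, north=+0); A at (east=-8, north=3).
Therefore A relative to E: (east=-8, north=3).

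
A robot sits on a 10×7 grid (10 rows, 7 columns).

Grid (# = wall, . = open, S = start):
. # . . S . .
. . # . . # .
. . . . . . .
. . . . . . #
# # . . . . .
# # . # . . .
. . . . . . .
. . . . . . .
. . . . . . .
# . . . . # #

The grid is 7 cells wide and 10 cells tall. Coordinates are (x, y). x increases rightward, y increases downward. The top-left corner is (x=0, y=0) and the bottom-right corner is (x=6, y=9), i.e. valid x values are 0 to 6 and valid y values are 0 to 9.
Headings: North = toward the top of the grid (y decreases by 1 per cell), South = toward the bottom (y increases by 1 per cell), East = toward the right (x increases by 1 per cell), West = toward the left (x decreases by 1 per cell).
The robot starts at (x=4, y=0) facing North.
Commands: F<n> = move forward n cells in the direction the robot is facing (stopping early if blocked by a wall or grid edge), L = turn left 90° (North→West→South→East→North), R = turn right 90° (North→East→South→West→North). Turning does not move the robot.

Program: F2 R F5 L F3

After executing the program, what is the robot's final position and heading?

Start: (x=4, y=0), facing North
  F2: move forward 0/2 (blocked), now at (x=4, y=0)
  R: turn right, now facing East
  F5: move forward 2/5 (blocked), now at (x=6, y=0)
  L: turn left, now facing North
  F3: move forward 0/3 (blocked), now at (x=6, y=0)
Final: (x=6, y=0), facing North

Answer: Final position: (x=6, y=0), facing North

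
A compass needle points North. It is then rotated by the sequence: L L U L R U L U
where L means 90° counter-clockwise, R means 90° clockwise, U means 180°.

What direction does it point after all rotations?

Answer: Final heading: West

Derivation:
Start: North
  L (left (90° counter-clockwise)) -> West
  L (left (90° counter-clockwise)) -> South
  U (U-turn (180°)) -> North
  L (left (90° counter-clockwise)) -> West
  R (right (90° clockwise)) -> North
  U (U-turn (180°)) -> South
  L (left (90° counter-clockwise)) -> East
  U (U-turn (180°)) -> West
Final: West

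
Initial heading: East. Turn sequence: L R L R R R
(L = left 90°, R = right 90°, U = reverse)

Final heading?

Start: East
  L (left (90° counter-clockwise)) -> North
  R (right (90° clockwise)) -> East
  L (left (90° counter-clockwise)) -> North
  R (right (90° clockwise)) -> East
  R (right (90° clockwise)) -> South
  R (right (90° clockwise)) -> West
Final: West

Answer: Final heading: West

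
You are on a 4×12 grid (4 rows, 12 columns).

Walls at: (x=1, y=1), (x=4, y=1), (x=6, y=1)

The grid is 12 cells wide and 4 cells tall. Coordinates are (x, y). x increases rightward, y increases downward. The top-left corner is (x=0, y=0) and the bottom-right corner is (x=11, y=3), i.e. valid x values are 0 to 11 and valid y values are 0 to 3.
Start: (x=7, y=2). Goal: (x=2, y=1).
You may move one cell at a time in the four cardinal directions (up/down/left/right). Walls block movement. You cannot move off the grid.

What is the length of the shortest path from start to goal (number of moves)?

BFS from (x=7, y=2) until reaching (x=2, y=1):
  Distance 0: (x=7, y=2)
  Distance 1: (x=7, y=1), (x=6, y=2), (x=8, y=2), (x=7, y=3)
  Distance 2: (x=7, y=0), (x=8, y=1), (x=5, y=2), (x=9, y=2), (x=6, y=3), (x=8, y=3)
  Distance 3: (x=6, y=0), (x=8, y=0), (x=5, y=1), (x=9, y=1), (x=4, y=2), (x=10, y=2), (x=5, y=3), (x=9, y=3)
  Distance 4: (x=5, y=0), (x=9, y=0), (x=10, y=1), (x=3, y=2), (x=11, y=2), (x=4, y=3), (x=10, y=3)
  Distance 5: (x=4, y=0), (x=10, y=0), (x=3, y=1), (x=11, y=1), (x=2, y=2), (x=3, y=3), (x=11, y=3)
  Distance 6: (x=3, y=0), (x=11, y=0), (x=2, y=1), (x=1, y=2), (x=2, y=3)  <- goal reached here
One shortest path (6 moves): (x=7, y=2) -> (x=6, y=2) -> (x=5, y=2) -> (x=4, y=2) -> (x=3, y=2) -> (x=2, y=2) -> (x=2, y=1)

Answer: Shortest path length: 6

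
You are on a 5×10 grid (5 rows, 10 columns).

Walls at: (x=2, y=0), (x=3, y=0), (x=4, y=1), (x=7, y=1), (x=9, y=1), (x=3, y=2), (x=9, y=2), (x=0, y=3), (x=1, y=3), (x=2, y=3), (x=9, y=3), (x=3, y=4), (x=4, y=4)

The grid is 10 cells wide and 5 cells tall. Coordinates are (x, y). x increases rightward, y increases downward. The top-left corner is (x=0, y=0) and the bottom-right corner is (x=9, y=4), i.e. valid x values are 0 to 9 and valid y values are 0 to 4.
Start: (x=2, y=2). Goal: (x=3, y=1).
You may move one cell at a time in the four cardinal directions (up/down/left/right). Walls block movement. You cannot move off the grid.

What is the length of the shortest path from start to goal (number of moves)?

Answer: Shortest path length: 2

Derivation:
BFS from (x=2, y=2) until reaching (x=3, y=1):
  Distance 0: (x=2, y=2)
  Distance 1: (x=2, y=1), (x=1, y=2)
  Distance 2: (x=1, y=1), (x=3, y=1), (x=0, y=2)  <- goal reached here
One shortest path (2 moves): (x=2, y=2) -> (x=2, y=1) -> (x=3, y=1)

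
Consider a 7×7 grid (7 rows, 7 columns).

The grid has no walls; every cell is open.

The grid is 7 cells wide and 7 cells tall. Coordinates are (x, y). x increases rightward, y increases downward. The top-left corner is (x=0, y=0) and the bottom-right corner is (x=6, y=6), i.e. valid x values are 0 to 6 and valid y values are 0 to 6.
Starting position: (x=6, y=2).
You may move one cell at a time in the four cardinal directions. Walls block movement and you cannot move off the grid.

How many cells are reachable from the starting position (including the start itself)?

Answer: Reachable cells: 49

Derivation:
BFS flood-fill from (x=6, y=2):
  Distance 0: (x=6, y=2)
  Distance 1: (x=6, y=1), (x=5, y=2), (x=6, y=3)
  Distance 2: (x=6, y=0), (x=5, y=1), (x=4, y=2), (x=5, y=3), (x=6, y=4)
  Distance 3: (x=5, y=0), (x=4, y=1), (x=3, y=2), (x=4, y=3), (x=5, y=4), (x=6, y=5)
  Distance 4: (x=4, y=0), (x=3, y=1), (x=2, y=2), (x=3, y=3), (x=4, y=4), (x=5, y=5), (x=6, y=6)
  Distance 5: (x=3, y=0), (x=2, y=1), (x=1, y=2), (x=2, y=3), (x=3, y=4), (x=4, y=5), (x=5, y=6)
  Distance 6: (x=2, y=0), (x=1, y=1), (x=0, y=2), (x=1, y=3), (x=2, y=4), (x=3, y=5), (x=4, y=6)
  Distance 7: (x=1, y=0), (x=0, y=1), (x=0, y=3), (x=1, y=4), (x=2, y=5), (x=3, y=6)
  Distance 8: (x=0, y=0), (x=0, y=4), (x=1, y=5), (x=2, y=6)
  Distance 9: (x=0, y=5), (x=1, y=6)
  Distance 10: (x=0, y=6)
Total reachable: 49 (grid has 49 open cells total)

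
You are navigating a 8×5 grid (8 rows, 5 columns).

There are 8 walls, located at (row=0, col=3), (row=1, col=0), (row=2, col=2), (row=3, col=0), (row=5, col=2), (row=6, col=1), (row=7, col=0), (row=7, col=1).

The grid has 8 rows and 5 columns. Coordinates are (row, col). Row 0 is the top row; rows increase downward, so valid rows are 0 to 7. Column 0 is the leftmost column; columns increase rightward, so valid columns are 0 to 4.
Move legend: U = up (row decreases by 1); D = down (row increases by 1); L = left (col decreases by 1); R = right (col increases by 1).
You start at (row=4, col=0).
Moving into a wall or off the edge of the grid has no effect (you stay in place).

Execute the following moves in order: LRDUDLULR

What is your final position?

Start: (row=4, col=0)
  L (left): blocked, stay at (row=4, col=0)
  R (right): (row=4, col=0) -> (row=4, col=1)
  D (down): (row=4, col=1) -> (row=5, col=1)
  U (up): (row=5, col=1) -> (row=4, col=1)
  D (down): (row=4, col=1) -> (row=5, col=1)
  L (left): (row=5, col=1) -> (row=5, col=0)
  U (up): (row=5, col=0) -> (row=4, col=0)
  L (left): blocked, stay at (row=4, col=0)
  R (right): (row=4, col=0) -> (row=4, col=1)
Final: (row=4, col=1)

Answer: Final position: (row=4, col=1)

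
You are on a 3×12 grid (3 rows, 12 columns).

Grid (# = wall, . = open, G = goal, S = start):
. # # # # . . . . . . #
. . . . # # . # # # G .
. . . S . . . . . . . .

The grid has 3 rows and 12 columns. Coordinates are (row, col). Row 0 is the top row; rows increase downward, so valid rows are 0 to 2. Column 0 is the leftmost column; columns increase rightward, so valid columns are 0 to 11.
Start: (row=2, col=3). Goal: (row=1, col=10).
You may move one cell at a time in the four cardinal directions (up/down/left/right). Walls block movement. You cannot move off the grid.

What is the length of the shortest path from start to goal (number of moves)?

Answer: Shortest path length: 8

Derivation:
BFS from (row=2, col=3) until reaching (row=1, col=10):
  Distance 0: (row=2, col=3)
  Distance 1: (row=1, col=3), (row=2, col=2), (row=2, col=4)
  Distance 2: (row=1, col=2), (row=2, col=1), (row=2, col=5)
  Distance 3: (row=1, col=1), (row=2, col=0), (row=2, col=6)
  Distance 4: (row=1, col=0), (row=1, col=6), (row=2, col=7)
  Distance 5: (row=0, col=0), (row=0, col=6), (row=2, col=8)
  Distance 6: (row=0, col=5), (row=0, col=7), (row=2, col=9)
  Distance 7: (row=0, col=8), (row=2, col=10)
  Distance 8: (row=0, col=9), (row=1, col=10), (row=2, col=11)  <- goal reached here
One shortest path (8 moves): (row=2, col=3) -> (row=2, col=4) -> (row=2, col=5) -> (row=2, col=6) -> (row=2, col=7) -> (row=2, col=8) -> (row=2, col=9) -> (row=2, col=10) -> (row=1, col=10)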